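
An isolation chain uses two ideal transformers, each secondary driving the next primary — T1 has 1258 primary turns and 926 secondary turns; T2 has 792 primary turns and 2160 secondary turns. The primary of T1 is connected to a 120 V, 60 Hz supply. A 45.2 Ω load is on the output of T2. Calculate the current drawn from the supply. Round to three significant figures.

After T1: V = 120.00 × 926/1258 = 88.331 V.
After T2: V = 88.331 × 2160/792 = 240.90 V.
I_load = 240.90/45.2 = 5.3297 A, so P_out = 240.90 × 5.3297 = 1283.9 W.
All ideal ⇒ P_in = P_out, so I_supply = 1283.9/120 = 10.7 A.

I_supply ≈ 10.7 A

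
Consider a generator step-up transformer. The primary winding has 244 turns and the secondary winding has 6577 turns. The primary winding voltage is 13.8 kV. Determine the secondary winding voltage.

V_s ≈ 372000 V

V_s/V_p = N_s/N_p, so V_s = 13800 × 6577/244 = 372000 V.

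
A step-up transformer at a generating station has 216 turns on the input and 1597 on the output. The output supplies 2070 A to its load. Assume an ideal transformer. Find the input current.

For an ideal transformer I_in/I_out = N_out/N_in, so I_in = 2070 × 1597/216 = 15300 A.

I_in ≈ 15300 A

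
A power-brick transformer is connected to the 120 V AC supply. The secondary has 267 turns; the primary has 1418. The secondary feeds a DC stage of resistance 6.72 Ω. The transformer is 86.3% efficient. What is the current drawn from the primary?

I_p ≈ 0.734 A

V_s = 120 × 267/1418 = 22.595 V.
I_s = V_s/R = 22.595/6.72 = 3.3624 A.
P_out = V_s I_s = 22.595 × 3.3624 = 75.974 W.
P_in = P_out/η = 75.974/0.863 = 88.034 W.
I_p = P_in/V_p = 88.034/120 = 0.734 A.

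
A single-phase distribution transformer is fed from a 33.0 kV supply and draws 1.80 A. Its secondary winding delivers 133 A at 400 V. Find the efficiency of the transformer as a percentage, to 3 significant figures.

P_in = 33000 × 1.80 = 59400.0 W.
P_out = 400 × 133 = 53200.0 W.
η = P_out/P_in = 53200.0/59400.0 = 0.896.

η ≈ 89.6%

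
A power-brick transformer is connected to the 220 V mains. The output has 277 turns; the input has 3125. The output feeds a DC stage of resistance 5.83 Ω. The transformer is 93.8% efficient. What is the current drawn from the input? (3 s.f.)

I_in ≈ 0.316 A

V_out = 220 × 277/3125 = 19.501 V.
I_out = V_out/R = 19.501/5.83 = 3.3449 A.
P_out = V_out I_out = 19.501 × 3.3449 = 65.228 W.
P_in = P_out/η = 65.228/0.938 = 69.540 W.
I_in = P_in/V_in = 69.540/220 = 0.316 A.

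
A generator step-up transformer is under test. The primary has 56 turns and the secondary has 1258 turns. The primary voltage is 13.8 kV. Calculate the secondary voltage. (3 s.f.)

V_s ≈ 310000 V

V_s/V_p = N_s/N_p, so V_s = 13800 × 1258/56 = 310000 V.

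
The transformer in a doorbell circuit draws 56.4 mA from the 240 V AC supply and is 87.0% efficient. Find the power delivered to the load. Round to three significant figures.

P_in = V_p I_p = 240 × 0.0564 = 13.536 W.
P_out = η P_in = 0.870 × 13.536 = 11.8 W.

P_out ≈ 11.8 W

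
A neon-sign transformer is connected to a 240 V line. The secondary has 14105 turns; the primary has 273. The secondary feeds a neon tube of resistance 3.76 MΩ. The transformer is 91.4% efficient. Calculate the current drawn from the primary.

V_s = 240 × 14105/273 = 12400 V.
I_s = V_s/R = 12400/(3.76×10^6) = 0.0032979 A.
P_out = V_s I_s = 12400 × 0.0032979 = 40.894 W.
P_in = P_out/η = 40.894/0.914 = 44.741 W.
I_p = P_in/V_p = 44.741/240 = 0.186 A.

I_p ≈ 0.186 A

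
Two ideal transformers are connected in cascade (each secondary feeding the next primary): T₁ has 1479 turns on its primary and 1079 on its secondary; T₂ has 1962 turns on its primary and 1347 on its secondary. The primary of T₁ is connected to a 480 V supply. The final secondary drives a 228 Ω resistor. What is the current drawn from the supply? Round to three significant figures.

After T₁: V = 480.00 × 1079/1479 = 350.18 V.
After T₂: V = 350.18 × 1347/1962 = 240.42 V.
I_load = 240.42/228 = 1.0545 A, so P_out = 240.42 × 1.0545 = 253.51 W.
All ideal ⇒ P_in = P_out, so I_supply = 253.51/480 = 0.528 A.

I_supply ≈ 0.528 A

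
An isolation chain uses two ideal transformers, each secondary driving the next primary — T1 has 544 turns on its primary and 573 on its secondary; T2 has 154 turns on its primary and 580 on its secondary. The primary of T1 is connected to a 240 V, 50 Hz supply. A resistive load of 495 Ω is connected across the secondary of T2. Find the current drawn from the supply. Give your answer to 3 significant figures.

Secondary of T1: V = 240.00 × 573/544 = 252.79 V.
Secondary of T2: V = 252.79 × 580/154 = 952.08 V.
I_load = 952.08/495 = 1.9234 A, so P_out = 952.08 × 1.9234 = 1831.2 W.
All ideal ⇒ P_in = P_out, so I_supply = 1831.2/240 = 7.63 A.

I_supply ≈ 7.63 A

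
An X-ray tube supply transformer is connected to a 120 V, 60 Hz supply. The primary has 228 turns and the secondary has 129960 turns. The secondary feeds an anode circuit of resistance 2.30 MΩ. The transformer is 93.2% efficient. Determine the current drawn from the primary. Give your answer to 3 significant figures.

I_p ≈ 18.2 A

V_s = 120 × 129960/228 = 68400 V.
I_s = V_s/R = 68400/(2.30×10^6) = 0.029739 A.
P_out = V_s I_s = 68400 × 0.029739 = 2034.2 W.
P_in = P_out/η = 2034.2/0.932 = 2182.6 W.
I_p = P_in/V_p = 2182.6/120 = 18.2 A.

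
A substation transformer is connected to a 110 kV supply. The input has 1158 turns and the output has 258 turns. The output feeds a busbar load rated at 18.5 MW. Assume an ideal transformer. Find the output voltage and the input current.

V_out = V_in × N_out/N_in = 110000 × 258/1158 = 24508 V.
I_out = P/V_out = 1.85×10^7/24508 = 754.86 A.
I_in = I_out × N_out/N_in = 754.86 × 258/1158 = 168 A.

V_out ≈ 24500 V, I_in ≈ 168 A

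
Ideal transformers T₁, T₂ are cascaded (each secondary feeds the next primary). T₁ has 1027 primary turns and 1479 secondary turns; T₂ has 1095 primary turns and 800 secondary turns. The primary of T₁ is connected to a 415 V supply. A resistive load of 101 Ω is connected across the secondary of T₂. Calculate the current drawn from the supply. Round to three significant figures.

I_supply ≈ 4.55 A

After T₁: V = 415.00 × 1479/1027 = 597.65 V.
After T₂: V = 597.65 × 800/1095 = 436.64 V.
I_load = 436.64/101 = 4.3232 A, so P_out = 436.64 × 4.3232 = 1887.7 W.
All ideal ⇒ P_in = P_out, so I_supply = 1887.7/415 = 4.55 A.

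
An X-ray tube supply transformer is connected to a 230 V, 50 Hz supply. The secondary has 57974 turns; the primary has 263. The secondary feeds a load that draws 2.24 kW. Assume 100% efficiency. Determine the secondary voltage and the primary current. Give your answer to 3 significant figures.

V_s = V_p × N_s/N_p = 230 × 57974/263 = 50700 V.
I_s = P/V_s = 2240/50700 = 0.044182 A.
I_p = I_s × N_s/N_p = 0.044182 × 57974/263 = 9.74 A.

V_s ≈ 50700 V, I_p ≈ 9.74 A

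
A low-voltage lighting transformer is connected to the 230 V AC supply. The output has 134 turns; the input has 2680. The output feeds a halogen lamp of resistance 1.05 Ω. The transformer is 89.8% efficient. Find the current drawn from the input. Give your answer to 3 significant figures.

I_in ≈ 0.610 A

V_out = 230 × 134/2680 = 11.500 V.
I_out = V_out/R = 11.500/1.05 = 10.952 A.
P_out = V_out I_out = 11.500 × 10.952 = 125.95 W.
P_in = P_out/η = 125.95/0.898 = 140.26 W.
I_in = P_in/V_in = 140.26/230 = 0.610 A.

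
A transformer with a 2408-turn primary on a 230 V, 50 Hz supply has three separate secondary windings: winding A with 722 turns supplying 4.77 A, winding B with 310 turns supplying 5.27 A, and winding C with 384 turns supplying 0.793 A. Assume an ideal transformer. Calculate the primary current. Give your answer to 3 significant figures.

I_p ≈ 2.24 A

V_A = 230 × 722/2408 = 68.962 V; V_B = 230 × 310/2408 = 29.610 V; V_C = 230 × 384/2408 = 36.678 V.
P_out = V_A I_A + V_B I_B + V_C I_C = 68.962×4.77 + 29.610×5.27 + 36.678×0.793 = 328.95 + 156.04 + 29.085 = 514.08 W.
Ideal ⇒ P_in = P_out, so I_p = P_out/V_p = 514.08/230 = 2.24 A.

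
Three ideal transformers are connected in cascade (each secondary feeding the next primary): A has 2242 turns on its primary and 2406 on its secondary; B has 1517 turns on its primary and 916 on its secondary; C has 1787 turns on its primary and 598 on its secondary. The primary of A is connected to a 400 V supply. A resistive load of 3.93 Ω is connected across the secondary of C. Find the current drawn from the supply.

After A: V = 400.00 × 2406/2242 = 429.26 V.
After B: V = 429.26 × 916/1517 = 259.20 V.
After C: V = 259.20 × 598/1787 = 86.737 V.
I_load = 86.737/3.93 = 22.071 A, so P_out = 86.737 × 22.071 = 1914.3 W.
All ideal ⇒ P_in = P_out, so I_supply = 1914.3/400 = 4.79 A.

I_supply ≈ 4.79 A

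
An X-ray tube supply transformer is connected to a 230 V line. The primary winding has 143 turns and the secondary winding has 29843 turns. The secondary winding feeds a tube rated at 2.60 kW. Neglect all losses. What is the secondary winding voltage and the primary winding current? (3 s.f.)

V_s ≈ 48000 V, I_p ≈ 11.3 A

V_s = V_p × N_s/N_p = 230 × 29843/143 = 47999 V.
I_s = P/V_s = 2600/47999 = 0.054168 A.
I_p = I_s × N_s/N_p = 0.054168 × 29843/143 = 11.3 A.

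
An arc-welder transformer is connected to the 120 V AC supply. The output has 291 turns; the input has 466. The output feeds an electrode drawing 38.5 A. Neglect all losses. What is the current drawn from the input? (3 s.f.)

For an ideal transformer I_in N_in = I_out N_out, so I_in = 38.5 × 291/466 = 24.0 A.

I_in ≈ 24.0 A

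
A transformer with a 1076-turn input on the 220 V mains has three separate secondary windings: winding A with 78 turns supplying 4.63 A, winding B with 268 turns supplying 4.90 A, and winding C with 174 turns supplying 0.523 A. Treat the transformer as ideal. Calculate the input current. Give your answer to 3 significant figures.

I_in ≈ 1.64 A

V_A = 220 × 78/1076 = 15.948 V; V_B = 220 × 268/1076 = 54.796 V; V_C = 220 × 174/1076 = 35.576 V.
P_out = V_A I_A + V_B I_B + V_C I_C = 15.948×4.63 + 54.796×4.90 + 35.576×0.523 = 73.839 + 268.50 + 18.606 = 360.94 W.
Ideal ⇒ P_in = P_out, so I_in = P_out/V_in = 360.94/220 = 1.64 A.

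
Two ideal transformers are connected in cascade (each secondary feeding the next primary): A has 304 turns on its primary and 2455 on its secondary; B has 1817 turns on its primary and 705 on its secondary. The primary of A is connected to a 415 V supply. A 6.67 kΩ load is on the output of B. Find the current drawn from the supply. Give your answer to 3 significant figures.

I_supply ≈ 0.611 A

Secondary of A: V = 415.00 × 2455/304 = 3351.4 V.
Secondary of B: V = 3351.4 × 705/1817 = 1300.3 V.
I_load = 1300.3/6670 = 0.19495 A, so P_out = 1300.3 × 0.19495 = 253.51 W.
All ideal ⇒ P_in = P_out, so I_supply = 253.51/415 = 0.611 A.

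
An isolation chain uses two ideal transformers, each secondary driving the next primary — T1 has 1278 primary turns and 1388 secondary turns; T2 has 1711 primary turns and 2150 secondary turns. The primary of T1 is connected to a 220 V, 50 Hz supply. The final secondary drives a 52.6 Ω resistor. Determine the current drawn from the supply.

I_supply ≈ 7.79 A

After T1: V = 220.00 × 1388/1278 = 238.94 V.
After T2: V = 238.94 × 2150/1711 = 300.24 V.
I_load = 300.24/52.6 = 5.7080 A, so P_out = 300.24 × 5.7080 = 1713.8 W.
All ideal ⇒ P_in = P_out, so I_supply = 1713.8/220 = 7.79 A.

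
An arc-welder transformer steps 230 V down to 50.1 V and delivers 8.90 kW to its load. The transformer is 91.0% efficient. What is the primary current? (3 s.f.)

P_in = P_out/η = 8900/0.910 = 9780.2 W.
I_p = P_in/V_p = 9780.2/230 = 42.5 A.

I_p ≈ 42.5 A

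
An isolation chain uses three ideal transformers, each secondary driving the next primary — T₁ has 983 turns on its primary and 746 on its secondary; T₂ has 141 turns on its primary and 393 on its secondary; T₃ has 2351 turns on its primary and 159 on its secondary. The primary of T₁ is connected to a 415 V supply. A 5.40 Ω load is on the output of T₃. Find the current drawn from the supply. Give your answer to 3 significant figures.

Secondary of T₁: V = 415.00 × 746/983 = 314.94 V.
Secondary of T₂: V = 314.94 × 393/141 = 877.82 V.
Secondary of T₃: V = 877.82 × 159/2351 = 59.368 V.
I_load = 59.368/5.40 = 10.994 A, so P_out = 59.368 × 10.994 = 652.69 W.
All ideal ⇒ P_in = P_out, so I_supply = 652.69/415 = 1.57 A.

I_supply ≈ 1.57 A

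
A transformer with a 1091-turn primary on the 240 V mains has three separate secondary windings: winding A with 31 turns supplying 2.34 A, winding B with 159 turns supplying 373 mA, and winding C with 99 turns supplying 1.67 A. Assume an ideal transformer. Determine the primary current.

V_A = 240 × 31/1091 = 6.8194 V; V_B = 240 × 159/1091 = 34.977 V; V_C = 240 × 99/1091 = 21.778 V.
P_out = V_A I_A + V_B I_B + V_C I_C = 6.8194×2.34 + 34.977×0.373 + 21.778×1.67 = 15.957 + 13.046 + 36.370 = 65.373 W.
Ideal ⇒ P_in = P_out, so I_p = P_out/V_p = 65.373/240 = 0.272 A.

I_p ≈ 0.272 A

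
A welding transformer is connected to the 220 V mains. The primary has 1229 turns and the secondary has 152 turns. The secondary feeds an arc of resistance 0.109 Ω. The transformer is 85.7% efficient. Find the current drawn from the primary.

I_p ≈ 36.0 A

V_s = 220 × 152/1229 = 27.209 V.
I_s = V_s/R = 27.209/0.109 = 249.62 A.
P_out = V_s I_s = 27.209 × 249.62 = 6792.1 W.
P_in = P_out/η = 6792.1/0.857 = 7925.4 W.
I_p = P_in/V_p = 7925.4/220 = 36.0 A.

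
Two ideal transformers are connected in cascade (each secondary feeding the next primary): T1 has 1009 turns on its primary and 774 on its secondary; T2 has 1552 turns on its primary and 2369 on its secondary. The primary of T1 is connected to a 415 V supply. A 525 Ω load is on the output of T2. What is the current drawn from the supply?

Secondary of T1: V = 415.00 × 774/1009 = 318.34 V.
Secondary of T2: V = 318.34 × 2369/1552 = 485.93 V.
I_load = 485.93/525 = 0.92558 A, so P_out = 485.93 × 0.92558 = 449.76 W.
All ideal ⇒ P_in = P_out, so I_supply = 449.76/415 = 1.08 A.

I_supply ≈ 1.08 A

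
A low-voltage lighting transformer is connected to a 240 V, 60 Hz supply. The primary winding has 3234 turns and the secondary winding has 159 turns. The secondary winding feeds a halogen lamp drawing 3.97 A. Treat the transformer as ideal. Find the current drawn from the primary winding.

I_p ≈ 0.195 A

For an ideal transformer I_p N_p = I_s N_s, so I_p = 3.97 × 159/3234 = 0.195 A.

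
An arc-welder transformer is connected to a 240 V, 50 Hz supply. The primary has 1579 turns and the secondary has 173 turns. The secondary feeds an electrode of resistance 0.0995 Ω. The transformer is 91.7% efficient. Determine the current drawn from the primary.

I_p ≈ 31.6 A

V_s = 240 × 173/1579 = 26.295 V.
I_s = V_s/R = 26.295/0.0995 = 264.27 A.
P_out = V_s I_s = 26.295 × 264.27 = 6949.1 W.
P_in = P_out/η = 6949.1/0.917 = 7578.1 W.
I_p = P_in/V_p = 7578.1/240 = 31.6 A.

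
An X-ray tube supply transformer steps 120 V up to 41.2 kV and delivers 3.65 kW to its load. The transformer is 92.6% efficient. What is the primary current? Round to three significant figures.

I_p ≈ 32.8 A

P_in = P_out/η = 3650/0.926 = 3941.7 W.
I_p = P_in/V_p = 3941.7/120 = 32.8 A.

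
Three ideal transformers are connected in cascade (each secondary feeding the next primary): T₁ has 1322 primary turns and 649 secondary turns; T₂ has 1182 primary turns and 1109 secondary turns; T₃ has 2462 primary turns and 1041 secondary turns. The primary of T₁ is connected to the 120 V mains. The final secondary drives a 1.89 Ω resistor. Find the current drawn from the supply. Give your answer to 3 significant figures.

I_supply ≈ 2.41 A

Secondary of T₁: V = 120.00 × 649/1322 = 58.911 V.
Secondary of T₂: V = 58.911 × 1109/1182 = 55.272 V.
Secondary of T₃: V = 55.272 × 1041/2462 = 23.371 V.
I_load = 23.371/1.89 = 12.365 A, so P_out = 23.371 × 12.365 = 288.99 W.
All ideal ⇒ P_in = P_out, so I_supply = 288.99/120 = 2.41 A.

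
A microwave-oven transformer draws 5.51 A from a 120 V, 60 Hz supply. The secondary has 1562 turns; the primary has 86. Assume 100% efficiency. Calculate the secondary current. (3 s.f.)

I_s ≈ 0.303 A

I_s/I_p = N_p/N_s, so I_s = 5.51 × 86/1562 = 0.303 A.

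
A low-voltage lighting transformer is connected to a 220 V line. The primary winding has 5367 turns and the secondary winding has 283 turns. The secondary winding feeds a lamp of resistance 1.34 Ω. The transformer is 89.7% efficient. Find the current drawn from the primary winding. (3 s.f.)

V_s = 220 × 283/5367 = 11.601 V.
I_s = V_s/R = 11.601/1.34 = 8.6571 A.
P_out = V_s I_s = 11.601 × 8.6571 = 100.43 W.
P_in = P_out/η = 100.43/0.897 = 111.96 W.
I_p = P_in/V_p = 111.96/220 = 0.509 A.

I_p ≈ 0.509 A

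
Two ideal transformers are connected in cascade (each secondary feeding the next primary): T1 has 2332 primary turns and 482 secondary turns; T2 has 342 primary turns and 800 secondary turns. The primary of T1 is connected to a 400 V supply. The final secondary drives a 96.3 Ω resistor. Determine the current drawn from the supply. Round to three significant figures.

After T1: V = 400.00 × 482/2332 = 82.676 V.
After T2: V = 82.676 × 800/342 = 193.39 V.
I_load = 193.39/96.3 = 2.0082 A, so P_out = 193.39 × 2.0082 = 388.38 W.
All ideal ⇒ P_in = P_out, so I_supply = 388.38/400 = 0.971 A.

I_supply ≈ 0.971 A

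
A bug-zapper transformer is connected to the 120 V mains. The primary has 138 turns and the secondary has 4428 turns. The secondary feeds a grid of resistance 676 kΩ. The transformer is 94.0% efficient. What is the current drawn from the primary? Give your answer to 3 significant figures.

I_p ≈ 0.194 A

V_s = 120 × 4428/138 = 3850.4 V.
I_s = V_s/R = 3850.4/676000 = 0.0056959 A.
P_out = V_s I_s = 3850.4 × 0.0056959 = 21.932 W.
P_in = P_out/η = 21.932/0.940 = 23.332 W.
I_p = P_in/V_p = 23.332/120 = 0.194 A.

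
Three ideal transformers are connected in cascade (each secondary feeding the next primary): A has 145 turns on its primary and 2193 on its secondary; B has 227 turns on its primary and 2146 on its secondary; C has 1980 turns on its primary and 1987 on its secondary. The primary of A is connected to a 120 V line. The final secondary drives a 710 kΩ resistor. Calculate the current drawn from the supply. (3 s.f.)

I_supply ≈ 3.48 A

Secondary of A: V = 120.00 × 2193/145 = 1814.9 V.
Secondary of B: V = 1814.9 × 2146/227 = 17158 V.
Secondary of C: V = 17158 × 1987/1980 = 17218 V.
I_load = 17218/710000 = 0.024251 A, so P_out = 17218 × 0.024251 = 417.56 W.
All ideal ⇒ P_in = P_out, so I_supply = 417.56/120 = 3.48 A.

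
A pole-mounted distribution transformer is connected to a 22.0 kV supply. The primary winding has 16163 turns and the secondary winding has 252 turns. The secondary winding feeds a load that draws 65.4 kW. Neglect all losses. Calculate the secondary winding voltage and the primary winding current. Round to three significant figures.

V_s ≈ 343 V, I_p ≈ 2.97 A

V_s = V_p × N_s/N_p = 22000 × 252/16163 = 343.01 V.
I_s = P/V_s = 65400/343.01 = 190.67 A.
I_p = I_s × N_s/N_p = 190.67 × 252/16163 = 2.97 A.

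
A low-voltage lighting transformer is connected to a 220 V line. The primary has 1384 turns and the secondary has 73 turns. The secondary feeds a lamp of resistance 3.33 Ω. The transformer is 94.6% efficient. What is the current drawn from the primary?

V_s = 220 × 73/1384 = 11.604 V.
I_s = V_s/R = 11.604/3.33 = 3.4847 A.
P_out = V_s I_s = 11.604 × 3.4847 = 40.437 W.
P_in = P_out/η = 40.437/0.946 = 42.745 W.
I_p = P_in/V_p = 42.745/220 = 0.194 A.

I_p ≈ 0.194 A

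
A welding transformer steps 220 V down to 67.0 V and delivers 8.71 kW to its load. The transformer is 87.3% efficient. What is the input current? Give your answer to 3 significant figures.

P_in = P_out/η = 8710/0.873 = 9977.1 W.
I_in = P_in/V_in = 9977.1/220 = 45.4 A.

I_in ≈ 45.4 A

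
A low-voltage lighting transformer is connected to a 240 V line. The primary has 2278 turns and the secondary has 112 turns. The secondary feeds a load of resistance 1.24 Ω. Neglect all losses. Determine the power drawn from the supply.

P ≈ 112 W

V_s = V_p × N_s/N_p = 240 × 112/2278 = 11.800 V.
I_s = V_s/R = 11.800/1.24 = 9.5160 A.
I_p = I_s × N_s/N_p = 9.5160 × 112/2278 = 0.46786 A.
P = V_p I_p = 240 × 0.46786 = 112 W.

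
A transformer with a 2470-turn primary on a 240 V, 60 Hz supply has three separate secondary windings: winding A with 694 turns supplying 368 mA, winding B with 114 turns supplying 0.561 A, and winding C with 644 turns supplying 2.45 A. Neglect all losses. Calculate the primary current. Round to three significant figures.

I_p ≈ 0.768 A

V_A = 240 × 694/2470 = 67.433 V; V_B = 240 × 114/2470 = 11.077 V; V_C = 240 × 644/2470 = 62.575 V.
P_out = V_A I_A + V_B I_B + V_C I_C = 67.433×0.368 + 11.077×0.561 + 62.575×2.45 = 24.815 + 6.2142 + 153.31 = 184.34 W.
Ideal ⇒ P_in = P_out, so I_p = P_out/V_p = 184.34/240 = 0.768 A.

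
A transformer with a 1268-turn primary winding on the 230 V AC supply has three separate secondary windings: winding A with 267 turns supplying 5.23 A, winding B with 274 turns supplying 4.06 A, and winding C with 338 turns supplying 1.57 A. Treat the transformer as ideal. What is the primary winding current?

V_A = 230 × 267/1268 = 48.431 V; V_B = 230 × 274/1268 = 49.700 V; V_C = 230 × 338/1268 = 61.309 V.
P_out = V_A I_A + V_B I_B + V_C I_C = 48.431×5.23 + 49.700×4.06 + 61.309×1.57 = 253.29 + 201.78 + 96.255 = 551.33 W.
Ideal ⇒ P_in = P_out, so I_p = P_out/V_p = 551.33/230 = 2.40 A.

I_p ≈ 2.40 A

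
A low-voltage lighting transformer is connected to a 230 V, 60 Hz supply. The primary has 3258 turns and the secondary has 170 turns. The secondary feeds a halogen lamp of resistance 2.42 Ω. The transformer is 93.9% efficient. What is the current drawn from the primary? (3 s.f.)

I_p ≈ 0.276 A

V_s = 230 × 170/3258 = 12.001 V.
I_s = V_s/R = 12.001/2.42 = 4.9592 A.
P_out = V_s I_s = 12.001 × 4.9592 = 59.516 W.
P_in = P_out/η = 59.516/0.939 = 63.383 W.
I_p = P_in/V_p = 63.383/230 = 0.276 A.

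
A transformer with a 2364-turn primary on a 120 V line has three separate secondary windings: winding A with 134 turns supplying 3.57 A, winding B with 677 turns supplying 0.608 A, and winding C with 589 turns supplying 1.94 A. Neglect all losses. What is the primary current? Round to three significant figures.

V_A = 120 × 134/2364 = 6.8020 V; V_B = 120 × 677/2364 = 34.365 V; V_C = 120 × 589/2364 = 29.898 V.
P_out = V_A I_A + V_B I_B + V_C I_C = 6.8020×3.57 + 34.365×0.608 + 29.898×1.94 = 24.283 + 20.894 + 58.003 = 103.18 W.
Ideal ⇒ P_in = P_out, so I_p = P_out/V_p = 103.18/120 = 0.860 A.

I_p ≈ 0.860 A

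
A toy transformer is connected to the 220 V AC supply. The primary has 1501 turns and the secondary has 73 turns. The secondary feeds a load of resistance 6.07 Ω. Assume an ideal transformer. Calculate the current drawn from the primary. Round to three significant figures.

V_s = V_p × N_s/N_p = 220 × 73/1501 = 10.700 V.
I_s = V_s/R = 10.700/6.07 = 1.7627 A.
For an ideal transformer I_p N_p = I_s N_s, so I_p = 1.7627 × 73/1501 = 0.0857 A.

I_p ≈ 0.0857 A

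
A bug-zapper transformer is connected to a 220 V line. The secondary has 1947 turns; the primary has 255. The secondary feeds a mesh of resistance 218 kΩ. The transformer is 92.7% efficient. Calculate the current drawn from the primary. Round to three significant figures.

I_p ≈ 0.0635 A

V_s = 220 × 1947/255 = 1679.8 V.
I_s = V_s/R = 1679.8/218000 = 0.0077053 A.
P_out = V_s I_s = 1679.8 × 0.0077053 = 12.943 W.
P_in = P_out/η = 12.943/0.927 = 13.962 W.
I_p = P_in/V_p = 13.962/220 = 0.0635 A.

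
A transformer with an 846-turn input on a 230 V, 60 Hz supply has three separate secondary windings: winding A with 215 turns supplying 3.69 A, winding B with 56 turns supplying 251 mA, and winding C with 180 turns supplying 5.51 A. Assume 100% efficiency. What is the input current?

V_A = 230 × 215/846 = 58.452 V; V_B = 230 × 56/846 = 15.225 V; V_C = 230 × 180/846 = 48.936 V.
P_out = V_A I_A + V_B I_B + V_C I_C = 58.452×3.69 + 15.225×0.251 + 48.936×5.51 = 215.69 + 3.8214 + 269.64 = 489.15 W.
Ideal ⇒ P_in = P_out, so I_in = P_out/V_in = 489.15/230 = 2.13 A.

I_in ≈ 2.13 A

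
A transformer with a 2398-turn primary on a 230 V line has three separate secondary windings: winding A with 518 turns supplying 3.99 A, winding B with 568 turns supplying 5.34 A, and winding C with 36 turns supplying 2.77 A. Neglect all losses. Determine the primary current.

I_p ≈ 2.17 A

V_A = 230 × 518/2398 = 49.683 V; V_B = 230 × 568/2398 = 54.479 V; V_C = 230 × 36/2398 = 3.4529 V.
P_out = V_A I_A + V_B I_B + V_C I_C = 49.683×3.99 + 54.479×5.34 + 3.4529×2.77 = 198.24 + 290.92 + 9.5645 = 498.72 W.
Ideal ⇒ P_in = P_out, so I_p = P_out/V_p = 498.72/230 = 2.17 A.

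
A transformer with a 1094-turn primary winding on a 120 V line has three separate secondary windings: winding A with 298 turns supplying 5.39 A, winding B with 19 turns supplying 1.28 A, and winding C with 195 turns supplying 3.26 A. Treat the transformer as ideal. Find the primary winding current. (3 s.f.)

I_p ≈ 2.07 A

V_A = 120 × 298/1094 = 32.687 V; V_B = 120 × 19/1094 = 2.0841 V; V_C = 120 × 195/1094 = 21.389 V.
P_out = V_A I_A + V_B I_B + V_C I_C = 32.687×5.39 + 2.0841×1.28 + 21.389×3.26 = 176.19 + 2.6676 + 69.729 = 248.58 W.
Ideal ⇒ P_in = P_out, so I_p = P_out/V_p = 248.58/120 = 2.07 A.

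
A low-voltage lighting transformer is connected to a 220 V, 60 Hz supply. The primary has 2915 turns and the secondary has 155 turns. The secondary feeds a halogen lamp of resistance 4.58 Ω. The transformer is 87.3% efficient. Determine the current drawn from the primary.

I_p ≈ 0.156 A

V_s = 220 × 155/2915 = 11.698 V.
I_s = V_s/R = 11.698/4.58 = 2.5542 A.
P_out = V_s I_s = 11.698 × 2.5542 = 29.879 W.
P_in = P_out/η = 29.879/0.873 = 34.226 W.
I_p = P_in/V_p = 34.226/220 = 0.156 A.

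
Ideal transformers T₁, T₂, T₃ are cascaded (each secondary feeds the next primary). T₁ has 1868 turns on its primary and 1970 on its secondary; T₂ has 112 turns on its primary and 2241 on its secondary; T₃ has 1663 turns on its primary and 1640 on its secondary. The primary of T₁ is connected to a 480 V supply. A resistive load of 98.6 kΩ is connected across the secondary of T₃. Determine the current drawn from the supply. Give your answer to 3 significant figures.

After T₁: V = 480.00 × 1970/1868 = 506.21 V.
After T₂: V = 506.21 × 2241/112 = 10129 V.
After T₃: V = 10129 × 1640/1663 = 9988.6 V.
I_load = 9988.6/98600 = 0.10130 A, so P_out = 9988.6 × 0.10130 = 1011.9 W.
All ideal ⇒ P_in = P_out, so I_supply = 1011.9/480 = 2.11 A.

I_supply ≈ 2.11 A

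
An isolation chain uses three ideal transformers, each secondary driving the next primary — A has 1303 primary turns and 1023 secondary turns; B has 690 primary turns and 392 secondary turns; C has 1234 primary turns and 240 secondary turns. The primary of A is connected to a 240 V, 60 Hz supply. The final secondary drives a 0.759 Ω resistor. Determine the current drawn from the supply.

I_supply ≈ 2.38 A

Secondary of A: V = 240.00 × 1023/1303 = 188.43 V.
Secondary of B: V = 188.43 × 392/690 = 107.05 V.
Secondary of C: V = 107.05 × 240/1234 = 20.820 V.
I_load = 20.820/0.759 = 27.431 A, so P_out = 20.820 × 27.431 = 571.10 W.
All ideal ⇒ P_in = P_out, so I_supply = 571.10/240 = 2.38 A.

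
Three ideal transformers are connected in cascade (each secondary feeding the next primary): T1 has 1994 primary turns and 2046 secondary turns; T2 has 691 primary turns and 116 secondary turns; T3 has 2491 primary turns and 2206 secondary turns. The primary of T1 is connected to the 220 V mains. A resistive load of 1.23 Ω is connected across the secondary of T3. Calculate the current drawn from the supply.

After T1: V = 220.00 × 2046/1994 = 225.74 V.
After T2: V = 225.74 × 116/691 = 37.895 V.
After T3: V = 37.895 × 2206/2491 = 33.559 V.
I_load = 33.559/1.23 = 27.284 A, so P_out = 33.559 × 27.284 = 915.64 W.
All ideal ⇒ P_in = P_out, so I_supply = 915.64/220 = 4.16 A.

I_supply ≈ 4.16 A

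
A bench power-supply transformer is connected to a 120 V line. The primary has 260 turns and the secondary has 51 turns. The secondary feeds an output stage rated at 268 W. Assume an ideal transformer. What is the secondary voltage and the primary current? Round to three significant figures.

V_s ≈ 23.5 V, I_p ≈ 2.23 A

V_s = V_p × N_s/N_p = 120 × 51/260 = 23.538 V.
I_s = P/V_s = 268/23.538 = 11.386 A.
I_p = I_s × N_s/N_p = 11.386 × 51/260 = 2.23 A.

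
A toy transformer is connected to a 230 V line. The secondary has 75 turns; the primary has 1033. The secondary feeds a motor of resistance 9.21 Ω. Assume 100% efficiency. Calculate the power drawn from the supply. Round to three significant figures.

V_s = V_p × N_s/N_p = 230 × 75/1033 = 16.699 V.
I_s = V_s/R = 16.699/9.21 = 1.8131 A.
I_p = I_s × N_s/N_p = 1.8131 × 75/1033 = 0.13164 A.
P = V_p I_p = 230 × 0.13164 = 30.3 W.

P ≈ 30.3 W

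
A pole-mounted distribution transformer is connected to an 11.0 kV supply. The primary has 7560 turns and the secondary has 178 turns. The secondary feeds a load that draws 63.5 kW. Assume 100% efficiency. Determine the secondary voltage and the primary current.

V_s = V_p × N_s/N_p = 11000 × 178/7560 = 258.99 V.
I_s = P/V_s = 63500/258.99 = 245.18 A.
I_p = I_s × N_s/N_p = 245.18 × 178/7560 = 5.77 A.

V_s ≈ 259 V, I_p ≈ 5.77 A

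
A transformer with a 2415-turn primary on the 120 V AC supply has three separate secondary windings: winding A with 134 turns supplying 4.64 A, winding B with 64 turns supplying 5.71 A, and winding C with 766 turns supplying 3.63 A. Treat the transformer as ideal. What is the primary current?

V_A = 120 × 134/2415 = 6.6584 V; V_B = 120 × 64/2415 = 3.1801 V; V_C = 120 × 766/2415 = 38.062 V.
P_out = V_A I_A + V_B I_B + V_C I_C = 6.6584×4.64 + 3.1801×5.71 + 38.062×3.63 = 30.895 + 18.159 + 138.17 = 187.22 W.
Ideal ⇒ P_in = P_out, so I_p = P_out/V_p = 187.22/120 = 1.56 A.

I_p ≈ 1.56 A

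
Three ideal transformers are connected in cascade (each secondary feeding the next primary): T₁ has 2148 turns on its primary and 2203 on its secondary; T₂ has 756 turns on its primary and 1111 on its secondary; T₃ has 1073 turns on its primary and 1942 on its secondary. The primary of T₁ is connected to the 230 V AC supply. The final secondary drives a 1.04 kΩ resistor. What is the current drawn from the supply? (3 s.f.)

I_supply ≈ 1.65 A

After T₁: V = 230.00 × 2203/2148 = 235.89 V.
After T₂: V = 235.89 × 1111/756 = 346.66 V.
After T₃: V = 346.66 × 1942/1073 = 627.41 V.
I_load = 627.41/1040 = 0.60328 A, so P_out = 627.41 × 0.60328 = 378.50 W.
All ideal ⇒ P_in = P_out, so I_supply = 378.50/230 = 1.65 A.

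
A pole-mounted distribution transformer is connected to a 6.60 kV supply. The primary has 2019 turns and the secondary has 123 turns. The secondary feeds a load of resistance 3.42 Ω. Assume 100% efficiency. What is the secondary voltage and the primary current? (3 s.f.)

V_s ≈ 402 V, I_p ≈ 7.16 A

V_s = V_p × N_s/N_p = 6600 × 123/2019 = 402.08 V.
I_s = V_s/R = 402.08/3.42 = 117.57 A.
I_p = I_s × N_s/N_p = 117.57 × 123/2019 = 7.16 A.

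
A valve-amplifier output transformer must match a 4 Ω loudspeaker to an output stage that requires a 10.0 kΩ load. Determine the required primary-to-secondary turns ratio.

N_p/N_s ≈ 50.0

Z_p/Z_s = (N_p/N_s)², so N_p/N_s = √(10000/4) = √2500 = 50.0.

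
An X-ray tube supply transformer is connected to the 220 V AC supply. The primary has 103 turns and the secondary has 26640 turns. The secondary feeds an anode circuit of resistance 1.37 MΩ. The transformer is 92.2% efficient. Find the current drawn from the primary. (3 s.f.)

V_s = 220 × 26640/103 = 56901 V.
I_s = V_s/R = 56901/(1.37×10^6) = 0.041534 A.
P_out = V_s I_s = 56901 × 0.041534 = 2363.3 W.
P_in = P_out/η = 2363.3/0.922 = 2563.2 W.
I_p = P_in/V_p = 2563.2/220 = 11.7 A.

I_p ≈ 11.7 A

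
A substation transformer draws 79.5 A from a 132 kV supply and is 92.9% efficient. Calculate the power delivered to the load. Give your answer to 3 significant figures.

P_in = V_p I_p = 132000 × 79.5 = 1.0494×10^7 W.
P_out = η P_in = 0.929 × 1.0494×10^7 = 9.75×10^6 W.

P_out ≈ 9.75×10^6 W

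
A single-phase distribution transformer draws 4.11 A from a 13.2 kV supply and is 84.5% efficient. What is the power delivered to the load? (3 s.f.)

P_in = V_p I_p = 13200 × 4.11 = 54252 W.
P_out = η P_in = 0.845 × 54252 = 45800 W.

P_out ≈ 45800 W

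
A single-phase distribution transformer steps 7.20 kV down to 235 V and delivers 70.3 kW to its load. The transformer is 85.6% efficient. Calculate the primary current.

I_p ≈ 11.4 A

P_in = P_out/η = 70300/0.856 = 82126 W.
I_p = P_in/V_p = 82126/7200 = 11.4 A.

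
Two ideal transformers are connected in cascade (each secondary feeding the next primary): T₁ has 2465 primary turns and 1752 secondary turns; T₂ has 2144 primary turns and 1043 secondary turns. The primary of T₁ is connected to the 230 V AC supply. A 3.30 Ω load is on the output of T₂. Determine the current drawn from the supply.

I_supply ≈ 8.33 A

After T₁: V = 230.00 × 1752/2465 = 163.47 V.
After T₂: V = 163.47 × 1043/2144 = 79.525 V.
I_load = 79.525/3.30 = 24.099 A, so P_out = 79.525 × 24.099 = 1916.4 W.
All ideal ⇒ P_in = P_out, so I_supply = 1916.4/230 = 8.33 A.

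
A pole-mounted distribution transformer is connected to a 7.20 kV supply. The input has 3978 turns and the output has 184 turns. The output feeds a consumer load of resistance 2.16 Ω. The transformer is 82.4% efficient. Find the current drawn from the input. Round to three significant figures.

V_out = 7200 × 184/3978 = 333.03 V.
I_out = V_out/R = 333.03/2.16 = 154.18 A.
P_out = V_out I_out = 333.03 × 154.18 = 51347 W.
P_in = P_out/η = 51347/0.824 = 62315 W.
I_in = P_in/V_in = 62315/7200 = 8.65 A.

I_in ≈ 8.65 A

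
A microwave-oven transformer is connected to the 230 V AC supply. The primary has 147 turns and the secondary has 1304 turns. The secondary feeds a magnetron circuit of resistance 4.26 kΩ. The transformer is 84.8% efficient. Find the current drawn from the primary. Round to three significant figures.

I_p ≈ 5.01 A

V_s = 230 × 1304/147 = 2040.3 V.
I_s = V_s/R = 2040.3/4260 = 0.47894 A.
P_out = V_s I_s = 2040.3 × 0.47894 = 977.16 W.
P_in = P_out/η = 977.16/0.848 = 1152.3 W.
I_p = P_in/V_p = 1152.3/230 = 5.01 A.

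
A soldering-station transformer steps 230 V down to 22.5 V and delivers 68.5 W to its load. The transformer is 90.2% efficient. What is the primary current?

I_p ≈ 0.330 A

P_in = P_out/η = 68.5/0.902 = 75.942 W.
I_p = P_in/V_p = 75.942/230 = 0.330 A.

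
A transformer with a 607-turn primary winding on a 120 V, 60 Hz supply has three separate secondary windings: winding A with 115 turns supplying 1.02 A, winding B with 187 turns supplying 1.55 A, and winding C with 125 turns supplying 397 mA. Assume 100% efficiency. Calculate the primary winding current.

V_A = 120 × 115/607 = 22.735 V; V_B = 120 × 187/607 = 36.969 V; V_C = 120 × 125/607 = 24.712 V.
P_out = V_A I_A + V_B I_B + V_C I_C = 22.735×1.02 + 36.969×1.55 + 24.712×0.397 = 23.189 + 57.301 + 9.8105 = 90.301 W.
Ideal ⇒ P_in = P_out, so I_p = P_out/V_p = 90.301/120 = 0.753 A.

I_p ≈ 0.753 A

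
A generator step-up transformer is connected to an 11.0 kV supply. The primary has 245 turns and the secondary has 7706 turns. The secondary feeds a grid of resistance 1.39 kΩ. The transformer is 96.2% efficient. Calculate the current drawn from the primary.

V_s = 11000 × 7706/245 = 345980 V.
I_s = V_s/R = 345980/1390 = 248.91 A.
P_out = V_s I_s = 345980 × 248.91 = 8.6118×10^7 W.
P_in = P_out/η = 8.6118×10^7/0.962 = 8.9520×10^7 W.
I_p = P_in/V_p = 8.9520×10^7/11000 = 8140 A.

I_p ≈ 8140 A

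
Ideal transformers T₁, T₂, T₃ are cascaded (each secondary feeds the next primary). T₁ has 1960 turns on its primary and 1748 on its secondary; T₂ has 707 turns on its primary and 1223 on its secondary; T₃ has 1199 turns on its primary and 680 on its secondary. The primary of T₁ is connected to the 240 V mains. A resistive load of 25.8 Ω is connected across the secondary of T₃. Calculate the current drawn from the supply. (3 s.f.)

I_supply ≈ 7.12 A

Secondary of T₁: V = 240.00 × 1748/1960 = 214.04 V.
Secondary of T₂: V = 214.04 × 1223/707 = 370.26 V.
Secondary of T₃: V = 370.26 × 680/1199 = 209.99 V.
I_load = 209.99/25.8 = 8.1390 A, so P_out = 209.99 × 8.1390 = 1709.1 W.
All ideal ⇒ P_in = P_out, so I_supply = 1709.1/240 = 7.12 A.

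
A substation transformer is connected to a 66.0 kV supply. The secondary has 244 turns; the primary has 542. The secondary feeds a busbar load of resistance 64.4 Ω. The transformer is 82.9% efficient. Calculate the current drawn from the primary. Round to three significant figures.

I_p ≈ 251 A

V_s = 66000 × 244/542 = 29712 V.
I_s = V_s/R = 29712/64.4 = 461.37 A.
P_out = V_s I_s = 29712 × 461.37 = 1.3708×10^7 W.
P_in = P_out/η = 1.3708×10^7/0.829 = 1.6536×10^7 W.
I_p = P_in/V_p = 1.6536×10^7/66000 = 251 A.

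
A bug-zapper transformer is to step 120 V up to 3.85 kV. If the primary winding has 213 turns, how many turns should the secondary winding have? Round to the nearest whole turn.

N_s = 6834 turns

N_s/N_p = V_s/V_p, so N_s = 213 × 3850/120 = 6833.8 ≈ 6834 turns.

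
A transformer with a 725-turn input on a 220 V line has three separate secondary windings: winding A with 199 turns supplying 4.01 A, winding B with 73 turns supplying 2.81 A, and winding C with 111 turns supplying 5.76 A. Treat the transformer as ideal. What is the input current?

I_in ≈ 2.27 A

V_A = 220 × 199/725 = 60.386 V; V_B = 220 × 73/725 = 22.152 V; V_C = 220 × 111/725 = 33.683 V.
P_out = V_A I_A + V_B I_B + V_C I_C = 60.386×4.01 + 22.152×2.81 + 33.683×5.76 = 242.15 + 62.246 + 194.01 = 498.41 W.
Ideal ⇒ P_in = P_out, so I_in = P_out/V_in = 498.41/220 = 2.27 A.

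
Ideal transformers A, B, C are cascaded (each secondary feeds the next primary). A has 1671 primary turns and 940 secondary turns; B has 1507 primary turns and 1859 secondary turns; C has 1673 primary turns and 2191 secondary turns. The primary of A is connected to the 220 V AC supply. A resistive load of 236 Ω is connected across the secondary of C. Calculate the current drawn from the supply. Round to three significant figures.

I_supply ≈ 0.770 A

After A: V = 220.00 × 940/1671 = 123.76 V.
After B: V = 123.76 × 1859/1507 = 152.67 V.
After C: V = 152.67 × 2191/1673 = 199.93 V.
I_load = 199.93/236 = 0.84718 A, so P_out = 199.93 × 0.84718 = 169.38 W.
All ideal ⇒ P_in = P_out, so I_supply = 169.38/220 = 0.770 A.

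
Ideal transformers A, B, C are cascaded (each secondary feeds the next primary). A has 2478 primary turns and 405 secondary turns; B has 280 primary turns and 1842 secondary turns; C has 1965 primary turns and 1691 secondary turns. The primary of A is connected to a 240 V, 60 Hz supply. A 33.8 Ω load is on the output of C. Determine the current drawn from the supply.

After A: V = 240.00 × 405/2478 = 39.225 V.
After B: V = 39.225 × 1842/280 = 258.05 V.
After C: V = 258.05 × 1691/1965 = 222.06 V.
I_load = 222.06/33.8 = 6.5699 A, so P_out = 222.06 × 6.5699 = 1458.9 W.
All ideal ⇒ P_in = P_out, so I_supply = 1458.9/240 = 6.08 A.

I_supply ≈ 6.08 A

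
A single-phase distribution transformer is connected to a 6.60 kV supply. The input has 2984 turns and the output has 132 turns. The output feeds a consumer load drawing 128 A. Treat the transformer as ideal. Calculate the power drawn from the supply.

I_in = I_out × N_out/N_in = 128 × 132/2984 = 5.6622 A.
P = V_in I_in = 6600 × 5.6622 = 37400 W.

P ≈ 37400 W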